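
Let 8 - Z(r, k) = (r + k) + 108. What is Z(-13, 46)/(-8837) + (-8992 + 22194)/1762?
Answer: 58450210/7785397 ≈ 7.5077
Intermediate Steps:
Z(r, k) = -100 - k - r (Z(r, k) = 8 - ((r + k) + 108) = 8 - ((k + r) + 108) = 8 - (108 + k + r) = 8 + (-108 - k - r) = -100 - k - r)
Z(-13, 46)/(-8837) + (-8992 + 22194)/1762 = (-100 - 1*46 - 1*(-13))/(-8837) + (-8992 + 22194)/1762 = (-100 - 46 + 13)*(-1/8837) + 13202*(1/1762) = -133*(-1/8837) + 6601/881 = 133/8837 + 6601/881 = 58450210/7785397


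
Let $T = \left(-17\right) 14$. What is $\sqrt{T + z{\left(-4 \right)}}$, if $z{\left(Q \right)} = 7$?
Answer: $i \sqrt{231} \approx 15.199 i$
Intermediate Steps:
$T = -238$
$\sqrt{T + z{\left(-4 \right)}} = \sqrt{-238 + 7} = \sqrt{-231} = i \sqrt{231}$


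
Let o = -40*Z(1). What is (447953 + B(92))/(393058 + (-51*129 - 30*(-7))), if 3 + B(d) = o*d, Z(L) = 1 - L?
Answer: 447950/386689 ≈ 1.1584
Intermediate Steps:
o = 0 (o = -40*(1 - 1*1) = -40*(1 - 1) = -40*0 = 0)
B(d) = -3 (B(d) = -3 + 0*d = -3 + 0 = -3)
(447953 + B(92))/(393058 + (-51*129 - 30*(-7))) = (447953 - 3)/(393058 + (-51*129 - 30*(-7))) = 447950/(393058 + (-6579 + 210)) = 447950/(393058 - 6369) = 447950/386689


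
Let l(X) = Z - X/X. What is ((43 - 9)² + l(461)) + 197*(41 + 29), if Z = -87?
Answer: 14858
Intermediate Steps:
l(X) = -88 (l(X) = -87 - X/X = -87 - 1*1 = -87 - 1 = -88)
((43 - 9)² + l(461)) + 197*(41 + 29) = ((43 - 9)² - 88) + 197*(41 + 29) = (34² - 88) + 197*70 = (1156 - 88) + 13790 = 1068 + 13790 = 14858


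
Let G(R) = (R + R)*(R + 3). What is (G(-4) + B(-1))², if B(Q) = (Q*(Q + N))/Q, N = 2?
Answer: 81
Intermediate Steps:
B(Q) = 2 + Q (B(Q) = (Q*(Q + 2))/Q = (Q*(2 + Q))/Q = 2 + Q)
G(R) = 2*R*(3 + R) (G(R) = (2*R)*(3 + R) = 2*R*(3 + R))
(G(-4) + B(-1))² = (2*(-4)*(3 - 4) + (2 - 1))² = (2*(-4)*(-1) + 1)² = (8 + 1)² = 9² = 81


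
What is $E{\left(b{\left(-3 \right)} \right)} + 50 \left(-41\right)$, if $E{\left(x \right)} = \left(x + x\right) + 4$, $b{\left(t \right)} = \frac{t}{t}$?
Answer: $-2044$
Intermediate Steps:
$b{\left(t \right)} = 1$
$E{\left(x \right)} = 4 + 2 x$ ($E{\left(x \right)} = 2 x + 4 = 4 + 2 x$)
$E{\left(b{\left(-3 \right)} \right)} + 50 \left(-41\right) = \left(4 + 2 \cdot 1\right) + 50 \left(-41\right) = \left(4 + 2\right) - 2050 = 6 - 2050 = -2044$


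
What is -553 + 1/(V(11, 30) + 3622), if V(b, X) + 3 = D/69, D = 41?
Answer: -138112787/249752 ≈ -553.00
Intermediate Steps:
V(b, X) = -166/69 (V(b, X) = -3 + 41/69 = -166/69)
-553 + 1/(V(11, 30) + 3622) = -553 + 1/(-166/69 + 3622) = -553 + 1/(249752/69) = -553 + 69/249752 = -138112787/249752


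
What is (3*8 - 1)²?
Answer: 529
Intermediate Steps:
(3*8 - 1)² = (24 - 1)² = 23² = 529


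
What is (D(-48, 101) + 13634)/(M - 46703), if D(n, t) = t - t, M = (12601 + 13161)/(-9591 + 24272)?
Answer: -200160754/685620981 ≈ -0.29194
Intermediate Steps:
M = 25762/14681 ≈ 1.7548
D(n, t) = 0
(D(-48, 101) + 13634)/(M - 46703) = (0 + 13634)/(25762/14681 - 46703) = 13634/(-685620981/14681) = 13634*(-14681/685620981) = -200160754/685620981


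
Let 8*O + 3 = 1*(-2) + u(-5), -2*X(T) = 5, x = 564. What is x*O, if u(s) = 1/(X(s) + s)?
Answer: -3619/10 ≈ -361.90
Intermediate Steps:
X(T) = -5/2 (X(T) = -½*5 = -5/2)
u(s) = 1/(-5/2 + s)
O = -77/120 (O = -3/8 + (1*(-2) + 2/(-5 + 2*(-5)))/8 = -3/8 + (-2 + 2/(-5 - 10))/8 = -3/8 + (-2 + 2/(-15))/8 = -3/8 + (-2 + 2*(-1/15))/8 = -3/8 + (-2 - 2/15)/8 = -3/8 + (⅛)*(-32/15) = -3/8 - 4/15 = -77/120 ≈ -0.64167)
x*O = 564*(-77/120) = -3619/10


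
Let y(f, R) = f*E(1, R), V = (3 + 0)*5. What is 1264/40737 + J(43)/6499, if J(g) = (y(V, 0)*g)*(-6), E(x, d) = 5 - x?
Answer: -622394024/264749763 ≈ -2.3509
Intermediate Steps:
V = 15 (V = 3*5 = 15)
y(f, R) = 4*f (y(f, R) = f*(5 - 1*1) = f*(5 - 1) = f*4 = 4*f)
J(g) = -360*g (J(g) = ((4*15)*g)*(-6) = (60*g)*(-6) = -360*g)
1264/40737 + J(43)/6499 = 1264/40737 - 360*43/6499 = 1264*(1/40737) - 15480*1/6499 = 1264/40737 - 15480/6499 = -622394024/264749763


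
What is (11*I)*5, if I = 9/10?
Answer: 99/2 ≈ 49.500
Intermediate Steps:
I = 9/10 (I = 9*(⅒) = 9/10 ≈ 0.90000)
(11*I)*5 = (11*(9/10))*5 = (99/10)*5 = 99/2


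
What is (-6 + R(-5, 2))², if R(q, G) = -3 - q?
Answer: 16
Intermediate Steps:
(-6 + R(-5, 2))² = (-6 + (-3 - 1*(-5)))² = (-6 + (-3 + 5))² = (-6 + 2)² = (-4)² = 16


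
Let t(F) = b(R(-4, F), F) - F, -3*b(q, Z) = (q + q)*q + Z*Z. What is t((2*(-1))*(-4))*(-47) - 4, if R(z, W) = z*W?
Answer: 33460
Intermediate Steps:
R(z, W) = W*z
b(q, Z) = -2*q**2/3 - Z**2/3 (b(q, Z) = -((q + q)*q + Z*Z)/3 = -((2*q)*q + Z**2)/3 = -(2*q**2 + Z**2)/3 = -(Z**2 + 2*q**2)/3 = -2*q**2/3 - Z**2/3)
t(F) = -F - 11*F**2 (t(F) = (-2*16*F**2/3 - F**2/3) - F = (-32*F**2/3 - F**2/3) - F = -11*F**2 - F = -F - 11*F**2)
t((2*(-1))*(-4))*(-47) - 4 = (((2*(-1))*(-4))*(-1 - 11*2*(-1)*(-4)))*(-47) - 4 = ((-2*(-4))*(-1 - (-22)*(-4)))*(-47) - 4 = (8*(-1 - 11*8))*(-47) - 4 = (8*(-1 - 88))*(-47) - 4 = (8*(-89))*(-47) - 4 = -712*(-47) - 4 = 33464 - 4 = 33460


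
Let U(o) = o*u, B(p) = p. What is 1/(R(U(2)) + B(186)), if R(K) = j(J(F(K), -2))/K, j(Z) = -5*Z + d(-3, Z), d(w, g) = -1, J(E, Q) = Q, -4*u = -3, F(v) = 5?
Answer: 1/192 ≈ 0.0052083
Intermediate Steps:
u = 3/4 (u = -1/4*(-3) = 3/4 ≈ 0.75000)
U(o) = 3*o/4 (U(o) = o*(3/4) = 3*o/4)
j(Z) = -1 - 5*Z (j(Z) = -5*Z - 1 = -1 - 5*Z)
R(K) = 9/K (R(K) = (-1 - 5*(-2))/K = (-1 + 10)/K = 9/K)
1/(R(U(2)) + B(186)) = 1/(9/(((3/4)*2)) + 186) = 1/(9/(3/2) + 186) = 1/(9*(2/3) + 186) = 1/(6 + 186) = 1/192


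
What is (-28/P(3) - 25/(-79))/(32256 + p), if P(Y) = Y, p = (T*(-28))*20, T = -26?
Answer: -2137/11095392 ≈ -0.00019260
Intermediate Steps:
p = 14560 (p = -26*(-28)*20 = 728*20 = 14560)
(-28/P(3) - 25/(-79))/(32256 + p) = (-28/3 - 25/(-79))/(32256 + 14560) = (-28*1/3 - 25*(-1/79))/46816 = (-28/3 + 25/79)*(1/46816) = -2137/237*1/46816 = -2137/11095392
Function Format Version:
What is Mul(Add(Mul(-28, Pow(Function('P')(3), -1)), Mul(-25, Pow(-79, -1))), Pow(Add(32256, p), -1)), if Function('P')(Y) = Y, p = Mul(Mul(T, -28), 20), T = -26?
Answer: Rational(-2137, 11095392) ≈ -0.00019260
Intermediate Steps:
p = 14560 (p = Mul(Mul(-26, -28), 20) = Mul(728, 20) = 14560)
Mul(Add(Mul(-28, Pow(Function('P')(3), -1)), Mul(-25, Pow(-79, -1))), Pow(Add(32256, p), -1)) = Mul(Add(Mul(-28, Pow(3, -1)), Mul(-25, Pow(-79, -1))), Pow(Add(32256, 14560), -1)) = Mul(Add(Mul(-28, Rational(1, 3)), Mul(-25, Rational(-1, 79))), Pow(46816, -1)) = Mul(Add(Rational(-28, 3), Rational(25, 79)), Rational(1, 46816)) = Mul(Rational(-2137, 237), Rational(1, 46816)) = Rational(-2137, 11095392)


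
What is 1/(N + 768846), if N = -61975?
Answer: 1/706871 ≈ 1.4147e-6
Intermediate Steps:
1/(N + 768846) = 1/(-61975 + 768846) = 1/706871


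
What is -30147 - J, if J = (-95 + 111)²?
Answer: -30403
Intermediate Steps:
J = 256 (J = 16² = 256)
-30147 - J = -30147 - 1*256 = -30147 - 256 = -30403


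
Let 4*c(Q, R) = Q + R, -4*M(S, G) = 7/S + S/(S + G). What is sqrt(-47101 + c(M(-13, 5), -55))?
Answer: I*sqrt(2038375482)/208 ≈ 217.06*I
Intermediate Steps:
M(S, G) = -7/(4*S) - S/(4*(G + S)) (M(S, G) = -(7/S + S/(S + G))/4 = -(7/S + S/(G + S))/4 = -7/(4*S) - S/(4*(G + S)))
c(Q, R) = Q/4 + R/4 (c(Q, R) = (Q + R)/4 = Q/4 + R/4)
sqrt(-47101 + c(M(-13, 5), -55)) = sqrt(-47101 + (((1/4)*(-1*(-13)**2 - 7*5 - 7*(-13))/(-13*(5 - 13)))/4 + (1/4)*(-55))) = sqrt(-47101 + (((1/4)*(-1/13)*(-1*169 - 35 + 91)/(-8))/4 - 55/4)) = sqrt(-47101 + (((1/4)*(-1/13)*(-1/8)*(-169 - 35 + 91))/4 - 55/4)) = sqrt(-47101 + (((1/4)*(-1/13)*(-1/8)*(-113))/4 - 55/4)) = sqrt(-47101 + ((1/4)*(-113/416) - 55/4)) = sqrt(-47101 + (-113/1664 - 55/4)) = sqrt(-47101 - 22993/1664) = sqrt(-78399057/1664) = I*sqrt(2038375482)/208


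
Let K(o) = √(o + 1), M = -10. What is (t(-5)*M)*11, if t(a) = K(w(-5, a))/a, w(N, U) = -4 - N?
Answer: 22*√2 ≈ 31.113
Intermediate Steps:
K(o) = √(1 + o)
t(a) = √2/a (t(a) = √(1 + (-4 - 1*(-5)))/a = √(1 + (-4 + 5))/a = √(1 + 1)/a = √2/a)
(t(-5)*M)*11 = ((√2/(-5))*(-10))*11 = ((√2*(-⅕))*(-10))*11 = (-√2/5*(-10))*11 = (2*√2)*11 = 22*√2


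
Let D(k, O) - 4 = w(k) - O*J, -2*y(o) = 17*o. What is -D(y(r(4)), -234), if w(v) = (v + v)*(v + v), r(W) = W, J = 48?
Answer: -15860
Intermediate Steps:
y(o) = -17*o/2
w(v) = 4*v² (w(v) = (2*v)*(2*v) = 4*v²)
D(k, O) = 4 - 48*O + 4*k² (D(k, O) = 4 + (4*k² - O*48) = 4 + (4*k² - 48*O) = 4 + (-48*O + 4*k²) = 4 - 48*O + 4*k²)
-D(y(r(4)), -234) = -(4 - 48*(-234) + 4*(-17/2*4)²) = -(4 + 11232 + 4*(-34)²) = -(4 + 11232 + 4*1156) = -(4 + 11232 + 4624) = -1*15860 = -15860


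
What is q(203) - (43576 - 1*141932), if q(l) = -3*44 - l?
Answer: 98021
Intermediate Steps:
q(l) = -132 - l
q(203) - (43576 - 1*141932) = (-132 - 1*203) - (43576 - 1*141932) = (-132 - 203) - (43576 - 141932) = -335 - 1*(-98356) = -335 + 98356 = 98021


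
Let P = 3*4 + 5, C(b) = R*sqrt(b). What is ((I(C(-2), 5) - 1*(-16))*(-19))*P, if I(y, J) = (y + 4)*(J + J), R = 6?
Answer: -18088 - 19380*I*sqrt(2) ≈ -18088.0 - 27407.0*I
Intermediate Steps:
C(b) = 6*sqrt(b)
I(y, J) = 2*J*(4 + y) (I(y, J) = (4 + y)*(2*J) = 2*J*(4 + y))
P = 17 (P = 12 + 5 = 17)
((I(C(-2), 5) - 1*(-16))*(-19))*P = ((2*5*(4 + 6*sqrt(-2)) - 1*(-16))*(-19))*17 = ((2*5*(4 + 6*(I*sqrt(2))) + 16)*(-19))*17 = ((2*5*(4 + 6*I*sqrt(2)) + 16)*(-19))*17 = (((40 + 60*I*sqrt(2)) + 16)*(-19))*17 = ((56 + 60*I*sqrt(2))*(-19))*17 = (-1064 - 1140*I*sqrt(2))*17 = -18088 - 19380*I*sqrt(2)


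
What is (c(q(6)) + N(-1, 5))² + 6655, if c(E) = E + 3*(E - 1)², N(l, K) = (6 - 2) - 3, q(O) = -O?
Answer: 26819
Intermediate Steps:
N(l, K) = 1 (N(l, K) = 4 - 3 = 1)
c(E) = E + 3*(-1 + E)²
(c(q(6)) + N(-1, 5))² + 6655 = ((-1*6 + 3*(-1 - 1*6)²) + 1)² + 6655 = ((-6 + 3*(-1 - 6)²) + 1)² + 6655 = ((-6 + 3*(-7)²) + 1)² + 6655 = ((-6 + 3*49) + 1)² + 6655 = ((-6 + 147) + 1)² + 6655 = (141 + 1)² + 6655 = 142² + 6655 = 20164 + 6655 = 26819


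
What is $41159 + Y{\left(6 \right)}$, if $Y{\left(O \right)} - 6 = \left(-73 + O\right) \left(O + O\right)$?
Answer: $40361$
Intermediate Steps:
$Y{\left(O \right)} = 6 + 2 O \left(-73 + O\right)$ ($Y{\left(O \right)} = 6 + \left(-73 + O\right) \left(O + O\right) = 6 + \left(-73 + O\right) 2 O = 6 + 2 O \left(-73 + O\right)$)
$41159 + Y{\left(6 \right)} = 41159 + \left(6 - 876 + 2 \cdot 6^{2}\right) = 41159 + \left(6 - 876 + 2 \cdot 36\right) = 41159 + \left(6 - 876 + 72\right) = 41159 - 798 = 40361$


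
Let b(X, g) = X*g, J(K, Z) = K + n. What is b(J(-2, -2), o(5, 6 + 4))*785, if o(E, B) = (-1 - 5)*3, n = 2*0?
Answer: 28260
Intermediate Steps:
n = 0
o(E, B) = -18 (o(E, B) = -6*3 = -18)
J(K, Z) = K (J(K, Z) = K + 0 = K)
b(J(-2, -2), o(5, 6 + 4))*785 = -2*(-18)*785 = 36*785 = 28260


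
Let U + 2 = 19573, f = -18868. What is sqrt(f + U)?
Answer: sqrt(703) ≈ 26.514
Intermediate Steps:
U = 19571 (U = -2 + 19573 = 19571)
sqrt(f + U) = sqrt(-18868 + 19571) = sqrt(703)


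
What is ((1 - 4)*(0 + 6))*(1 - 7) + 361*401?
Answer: 144869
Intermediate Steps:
((1 - 4)*(0 + 6))*(1 - 7) + 361*401 = -3*6*(-6) + 144761 = -18*(-6) + 144761 = 108 + 144761 = 144869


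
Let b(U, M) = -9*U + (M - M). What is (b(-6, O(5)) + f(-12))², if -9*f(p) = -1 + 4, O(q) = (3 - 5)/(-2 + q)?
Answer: 25921/9 ≈ 2880.1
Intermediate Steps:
O(q) = -2/(-2 + q)
f(p) = -⅓ (f(p) = -(-1 + 4)/9 = -⅑*3 = -⅓)
b(U, M) = -9*U (b(U, M) = -9*U + 0 = -9*U)
(b(-6, O(5)) + f(-12))² = (-9*(-6) - ⅓)² = (54 - ⅓)² = (161/3)² = 25921/9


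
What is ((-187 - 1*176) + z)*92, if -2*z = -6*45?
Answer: -20976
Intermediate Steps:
z = 135 (z = -(-3)*45 = -1/2*(-270) = 135)
((-187 - 1*176) + z)*92 = ((-187 - 1*176) + 135)*92 = ((-187 - 176) + 135)*92 = (-363 + 135)*92 = -228*92 = -20976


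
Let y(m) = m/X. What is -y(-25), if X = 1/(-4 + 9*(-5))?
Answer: -1225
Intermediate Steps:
X = -1/49 (X = 1/(-4 - 45) = 1/(-49) = -1/49 ≈ -0.020408)
y(m) = -49*m (y(m) = m/(-1/49) = m*(-49) = -49*m)
-y(-25) = -(-49)*(-25) = -1*1225 = -1225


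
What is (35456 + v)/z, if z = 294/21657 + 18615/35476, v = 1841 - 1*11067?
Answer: 6717535630120/137858333 ≈ 48728.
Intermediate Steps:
v = -9226 (v = 1841 - 11067 = -9226)
z = 137858333/256101244 (z = 294*(1/21657) + 18615*(1/35476) = 98/7219 + 18615/35476 = 137858333/256101244 ≈ 0.53830)
(35456 + v)/z = (35456 - 9226)/(137858333/256101244) = 26230*(256101244/137858333) = 6717535630120/137858333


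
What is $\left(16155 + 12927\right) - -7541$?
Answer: $36623$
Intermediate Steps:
$\left(16155 + 12927\right) - -7541 = 29082 + \left(-5990 + 13531\right) = 29082 + 7541 = 36623$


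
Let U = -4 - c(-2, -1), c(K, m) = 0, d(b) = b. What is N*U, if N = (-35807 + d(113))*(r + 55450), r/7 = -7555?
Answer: 366220440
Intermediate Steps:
r = -52885 (r = 7*(-7555) = -52885)
U = -4 (U = -4 - 1*0 = -4 + 0 = -4)
N = -91555110 (N = (-35807 + 113)*(-52885 + 55450) = -35694*2565 = -91555110)
N*U = -91555110*(-4) = 366220440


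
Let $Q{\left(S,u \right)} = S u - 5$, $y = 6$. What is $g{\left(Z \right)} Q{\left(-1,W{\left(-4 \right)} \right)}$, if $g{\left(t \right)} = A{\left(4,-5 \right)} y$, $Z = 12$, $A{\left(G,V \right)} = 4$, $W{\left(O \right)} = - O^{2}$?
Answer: $264$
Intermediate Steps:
$Q{\left(S,u \right)} = -5 + S u$
$g{\left(t \right)} = 24$ ($g{\left(t \right)} = 4 \cdot 6 = 24$)
$g{\left(Z \right)} Q{\left(-1,W{\left(-4 \right)} \right)} = 24 \left(-5 - - \left(-4\right)^{2}\right) = 24 \left(-5 - \left(-1\right) 16\right) = 24 \left(-5 - -16\right) = 24 \left(-5 + 16\right) = 24 \cdot 11 = 264$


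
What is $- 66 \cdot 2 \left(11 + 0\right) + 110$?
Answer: $-1342$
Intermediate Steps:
$- 66 \cdot 2 \left(11 + 0\right) + 110 = - 66 \cdot 2 \cdot 11 + 110 = \left(-66\right) 22 + 110 = -1452 + 110 = -1342$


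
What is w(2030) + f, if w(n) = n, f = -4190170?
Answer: -4188140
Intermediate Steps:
w(2030) + f = 2030 - 4190170 = -4188140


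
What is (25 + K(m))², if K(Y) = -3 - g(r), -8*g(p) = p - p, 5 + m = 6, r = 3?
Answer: 484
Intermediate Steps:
m = 1 (m = -5 + 6 = 1)
g(p) = 0 (g(p) = -(p - p)/8 = -⅛*0 = 0)
K(Y) = -3 (K(Y) = -3 - 1*0 = -3 + 0 = -3)
(25 + K(m))² = (25 - 3)² = 22² = 484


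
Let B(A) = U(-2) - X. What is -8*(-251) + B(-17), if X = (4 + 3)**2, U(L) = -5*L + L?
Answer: 1967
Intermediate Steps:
U(L) = -4*L
X = 49 (X = 7**2 = 49)
B(A) = -41 (B(A) = -4*(-2) - 1*49 = 8 - 49 = -41)
-8*(-251) + B(-17) = -8*(-251) - 41 = 2008 - 41 = 1967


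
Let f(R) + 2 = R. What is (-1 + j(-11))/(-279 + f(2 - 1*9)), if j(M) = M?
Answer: 1/24 ≈ 0.041667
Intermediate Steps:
f(R) = -2 + R
(-1 + j(-11))/(-279 + f(2 - 1*9)) = (-1 - 11)/(-279 + (-2 + (2 - 1*9))) = -12/(-279 + (-2 + (2 - 9))) = -12/(-279 + (-2 - 7)) = -12/(-279 - 9) = -12/(-288) = -12*(-1/288) = 1/24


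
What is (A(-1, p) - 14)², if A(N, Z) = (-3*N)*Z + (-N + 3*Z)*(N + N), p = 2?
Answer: 484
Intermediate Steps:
A(N, Z) = -3*N*Z + 2*N*(-N + 3*Z) (A(N, Z) = -3*N*Z + (-N + 3*Z)*(2*N) = -3*N*Z + 2*N*(-N + 3*Z))
(A(-1, p) - 14)² = (-(-2*(-1) + 3*2) - 14)² = (-(2 + 6) - 14)² = (-1*8 - 14)² = (-8 - 14)² = (-22)² = 484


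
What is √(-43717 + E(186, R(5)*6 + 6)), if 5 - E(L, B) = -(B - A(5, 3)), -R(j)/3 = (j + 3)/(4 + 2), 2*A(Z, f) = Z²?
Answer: I*√174970/2 ≈ 209.15*I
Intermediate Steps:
A(Z, f) = Z²/2
R(j) = -3/2 - j/2 (R(j) = -3*(j + 3)/(4 + 2) = -3*(3 + j)/6 = -3*(½ + j/6) = -3/2 - j/2)
E(L, B) = -15/2 + B (E(L, B) = 5 - (-1)*(B - 5²/2) = 5 - (-1)*(B - 25/2) = 5 - (-1)*(-25/2 + B) = 5 - (25/2 - B) = 5 + (-25/2 + B) = -15/2 + B)
√(-43717 + E(186, R(5)*6 + 6)) = √(-43717 + (-15/2 + ((-3/2 - ½*5)*6 + 6))) = √(-43717 + (-15/2 + ((-3/2 - 5/2)*6 + 6))) = √(-43717 + (-15/2 + (-4*6 + 6))) = √(-43717 + (-15/2 + (-24 + 6))) = √(-43717 + (-15/2 - 18)) = √(-43717 - 51/2) = √(-87485/2) = I*√174970/2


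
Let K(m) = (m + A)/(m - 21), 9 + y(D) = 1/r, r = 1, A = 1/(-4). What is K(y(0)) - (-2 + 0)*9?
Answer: 2121/116 ≈ 18.284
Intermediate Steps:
A = -1/4 ≈ -0.25000
y(D) = -8 (y(D) = -9 + 1/1 = -9 + 1 = -8)
K(m) = (-1/4 + m)/(-21 + m) (K(m) = (m - 1/4)/(m - 21) = (-1/4 + m)/(-21 + m))
K(y(0)) - (-2 + 0)*9 = (-1/4 - 8)/(-21 - 8) - (-2 + 0)*9 = -33/4/(-29) - (-2)*9 = -1/29*(-33/4) - 1*(-18) = 33/116 + 18 = 2121/116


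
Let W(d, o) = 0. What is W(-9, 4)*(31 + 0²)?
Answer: 0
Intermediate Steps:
W(-9, 4)*(31 + 0²) = 0*(31 + 0²) = 0*(31 + 0) = 0*31 = 0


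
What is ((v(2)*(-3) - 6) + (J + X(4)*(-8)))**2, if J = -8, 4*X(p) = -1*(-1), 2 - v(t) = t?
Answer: 256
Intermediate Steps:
v(t) = 2 - t
X(p) = 1/4 (X(p) = (-1*(-1))/4 = (1/4)*1 = 1/4)
((v(2)*(-3) - 6) + (J + X(4)*(-8)))**2 = (((2 - 1*2)*(-3) - 6) + (-8 + (1/4)*(-8)))**2 = (((2 - 2)*(-3) - 6) + (-8 - 2))**2 = ((0*(-3) - 6) - 10)**2 = ((0 - 6) - 10)**2 = (-6 - 10)**2 = (-16)**2 = 256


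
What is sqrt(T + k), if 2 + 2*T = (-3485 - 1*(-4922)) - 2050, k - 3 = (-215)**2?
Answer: sqrt(183682)/2 ≈ 214.29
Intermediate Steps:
k = 46228 (k = 3 + (-215)**2 = 3 + 46225 = 46228)
T = -615/2 (T = -1 + ((-3485 - 1*(-4922)) - 2050)/2 = -1 + ((-3485 + 4922) - 2050)/2 = -1 + (1437 - 2050)/2 = -1 + (1/2)*(-613) = -1 - 613/2 = -615/2 ≈ -307.50)
sqrt(T + k) = sqrt(-615/2 + 46228) = sqrt(91841/2) = sqrt(183682)/2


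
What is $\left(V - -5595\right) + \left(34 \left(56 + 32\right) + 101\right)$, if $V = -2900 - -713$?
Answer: $6501$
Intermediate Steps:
$V = -2187$ ($V = -2900 + 713 = -2187$)
$\left(V - -5595\right) + \left(34 \left(56 + 32\right) + 101\right) = \left(-2187 - -5595\right) + \left(34 \left(56 + 32\right) + 101\right) = \left(-2187 + 5595\right) + \left(34 \cdot 88 + 101\right) = 3408 + \left(2992 + 101\right) = 3408 + 3093 = 6501$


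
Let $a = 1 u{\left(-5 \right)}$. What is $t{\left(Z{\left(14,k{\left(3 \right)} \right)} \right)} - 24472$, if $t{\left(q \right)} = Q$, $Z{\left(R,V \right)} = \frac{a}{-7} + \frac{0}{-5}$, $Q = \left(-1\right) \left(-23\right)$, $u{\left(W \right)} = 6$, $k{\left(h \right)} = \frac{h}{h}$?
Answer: $-24449$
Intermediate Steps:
$k{\left(h \right)} = 1$
$a = 6$ ($a = 1 \cdot 6 = 6$)
$Q = 23$
$Z{\left(R,V \right)} = - \frac{6}{7}$ ($Z{\left(R,V \right)} = \frac{6}{-7} + \frac{0}{-5} = 6 \left(- \frac{1}{7}\right) + 0 \left(- \frac{1}{5}\right) = - \frac{6}{7} + 0 = - \frac{6}{7}$)
$t{\left(q \right)} = 23$
$t{\left(Z{\left(14,k{\left(3 \right)} \right)} \right)} - 24472 = 23 - 24472 = -24449$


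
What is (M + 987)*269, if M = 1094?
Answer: 559789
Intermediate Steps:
(M + 987)*269 = (1094 + 987)*269 = 2081*269 = 559789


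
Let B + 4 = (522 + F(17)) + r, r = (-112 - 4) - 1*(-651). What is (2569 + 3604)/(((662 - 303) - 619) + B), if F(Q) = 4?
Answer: 6173/797 ≈ 7.7453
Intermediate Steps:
r = 535 (r = -116 + 651 = 535)
B = 1057 (B = -4 + ((522 + 4) + 535) = -4 + (526 + 535) = -4 + 1061 = 1057)
(2569 + 3604)/(((662 - 303) - 619) + B) = (2569 + 3604)/(((662 - 303) - 619) + 1057) = 6173/((359 - 619) + 1057) = 6173/(-260 + 1057) = 6173/797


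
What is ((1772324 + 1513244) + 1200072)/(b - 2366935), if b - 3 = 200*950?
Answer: -1121410/544233 ≈ -2.0605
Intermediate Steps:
b = 190003 (b = 3 + 200*950 = 3 + 190000 = 190003)
((1772324 + 1513244) + 1200072)/(b - 2366935) = ((1772324 + 1513244) + 1200072)/(190003 - 2366935) = (3285568 + 1200072)/(-2176932) = 4485640*(-1/2176932) = -1121410/544233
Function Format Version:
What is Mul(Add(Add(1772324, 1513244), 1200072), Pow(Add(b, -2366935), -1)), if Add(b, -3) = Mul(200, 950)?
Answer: Rational(-1121410, 544233) ≈ -2.0605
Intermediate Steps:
b = 190003 (b = Add(3, Mul(200, 950)) = Add(3, 190000) = 190003)
Mul(Add(Add(1772324, 1513244), 1200072), Pow(Add(b, -2366935), -1)) = Mul(Add(Add(1772324, 1513244), 1200072), Pow(Add(190003, -2366935), -1)) = Mul(Add(3285568, 1200072), Pow(-2176932, -1)) = Mul(4485640, Rational(-1, 2176932)) = Rational(-1121410, 544233)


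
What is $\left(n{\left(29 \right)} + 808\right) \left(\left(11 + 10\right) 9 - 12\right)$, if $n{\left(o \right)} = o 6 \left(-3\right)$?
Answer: $50622$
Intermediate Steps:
$n{\left(o \right)} = - 18 o$ ($n{\left(o \right)} = 6 o \left(-3\right) = - 18 o$)
$\left(n{\left(29 \right)} + 808\right) \left(\left(11 + 10\right) 9 - 12\right) = \left(\left(-18\right) 29 + 808\right) \left(\left(11 + 10\right) 9 - 12\right) = \left(-522 + 808\right) \left(21 \cdot 9 - 12\right) = 286 \left(189 - 12\right) = 286 \cdot 177 = 50622$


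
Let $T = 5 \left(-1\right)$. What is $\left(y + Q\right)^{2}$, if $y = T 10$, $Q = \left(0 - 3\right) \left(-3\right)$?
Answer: $1681$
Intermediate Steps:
$T = -5$
$Q = 9$ ($Q = \left(-3\right) \left(-3\right) = 9$)
$y = -50$ ($y = \left(-5\right) 10 = -50$)
$\left(y + Q\right)^{2} = \left(-50 + 9\right)^{2} = \left(-41\right)^{2} = 1681$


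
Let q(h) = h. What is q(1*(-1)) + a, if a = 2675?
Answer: 2674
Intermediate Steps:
q(1*(-1)) + a = 1*(-1) + 2675 = -1 + 2675 = 2674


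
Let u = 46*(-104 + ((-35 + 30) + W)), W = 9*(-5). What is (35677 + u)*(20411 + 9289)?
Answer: 849212100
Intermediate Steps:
W = -45
u = -7084 (u = 46*(-104 + ((-35 + 30) - 45)) = 46*(-104 + (-5 - 45)) = 46*(-104 - 50) = 46*(-154) = -7084)
(35677 + u)*(20411 + 9289) = (35677 - 7084)*(20411 + 9289) = 28593*29700 = 849212100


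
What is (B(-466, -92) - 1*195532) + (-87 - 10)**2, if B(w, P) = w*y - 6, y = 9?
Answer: -190323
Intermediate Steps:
B(w, P) = -6 + 9*w (B(w, P) = w*9 - 6 = 9*w - 6 = -6 + 9*w)
(B(-466, -92) - 1*195532) + (-87 - 10)**2 = ((-6 + 9*(-466)) - 1*195532) + (-87 - 10)**2 = ((-6 - 4194) - 195532) + (-97)**2 = (-4200 - 195532) + 9409 = -199732 + 9409 = -190323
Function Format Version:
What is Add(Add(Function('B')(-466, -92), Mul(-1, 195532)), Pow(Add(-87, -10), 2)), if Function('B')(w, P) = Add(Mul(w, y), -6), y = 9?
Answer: -190323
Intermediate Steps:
Function('B')(w, P) = Add(-6, Mul(9, w)) (Function('B')(w, P) = Add(Mul(w, 9), -6) = Add(Mul(9, w), -6) = Add(-6, Mul(9, w)))
Add(Add(Function('B')(-466, -92), Mul(-1, 195532)), Pow(Add(-87, -10), 2)) = Add(Add(Add(-6, Mul(9, -466)), Mul(-1, 195532)), Pow(Add(-87, -10), 2)) = Add(Add(Add(-6, -4194), -195532), Pow(-97, 2)) = Add(Add(-4200, -195532), 9409) = Add(-199732, 9409) = -190323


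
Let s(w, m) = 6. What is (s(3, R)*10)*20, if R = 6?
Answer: 1200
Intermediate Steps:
(s(3, R)*10)*20 = (6*10)*20 = 60*20 = 1200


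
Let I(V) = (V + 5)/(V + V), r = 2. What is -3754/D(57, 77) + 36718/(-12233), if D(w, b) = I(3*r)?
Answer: -551476082/134563 ≈ -4098.3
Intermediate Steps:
I(V) = (5 + V)/(2*V) (I(V) = (5 + V)/((2*V)) = (5 + V)*(1/(2*V)) = (5 + V)/(2*V))
D(w, b) = 11/12 (D(w, b) = (5 + 3*2)/(2*((3*2))) = (1/2)*(5 + 6)/6 = (1/2)*(1/6)*11 = 11/12)
-3754/D(57, 77) + 36718/(-12233) = -3754/11/12 + 36718/(-12233) = -3754*12/11 + 36718*(-1/12233) = -45048/11 - 36718/12233 = -551476082/134563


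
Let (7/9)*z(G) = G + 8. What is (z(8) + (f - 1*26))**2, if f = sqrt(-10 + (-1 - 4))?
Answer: 709/49 - 76*I*sqrt(15)/7 ≈ 14.469 - 42.05*I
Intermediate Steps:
f = I*sqrt(15) (f = sqrt(-10 - 5) = sqrt(-15) = I*sqrt(15) ≈ 3.873*I)
z(G) = 72/7 + 9*G/7 (z(G) = 9*(G + 8)/7 = 9*(8 + G)/7 = 72/7 + 9*G/7)
(z(8) + (f - 1*26))**2 = ((72/7 + (9/7)*8) + (I*sqrt(15) - 1*26))**2 = ((72/7 + 72/7) + (I*sqrt(15) - 26))**2 = (144/7 + (-26 + I*sqrt(15)))**2 = (-38/7 + I*sqrt(15))**2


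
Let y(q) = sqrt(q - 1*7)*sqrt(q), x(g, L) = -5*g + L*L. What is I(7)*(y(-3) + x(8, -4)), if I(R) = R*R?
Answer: -1176 - 49*sqrt(30) ≈ -1444.4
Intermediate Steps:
x(g, L) = L**2 - 5*g (x(g, L) = -5*g + L**2 = L**2 - 5*g)
y(q) = sqrt(q)*sqrt(-7 + q) (y(q) = sqrt(q - 7)*sqrt(q) = sqrt(-7 + q)*sqrt(q) = sqrt(q)*sqrt(-7 + q))
I(R) = R**2
I(7)*(y(-3) + x(8, -4)) = 7**2*(sqrt(-3)*sqrt(-7 - 3) + ((-4)**2 - 5*8)) = 49*((I*sqrt(3))*sqrt(-10) + (16 - 40)) = 49*((I*sqrt(3))*(I*sqrt(10)) - 24) = 49*(-sqrt(30) - 24) = 49*(-24 - sqrt(30)) = -1176 - 49*sqrt(30)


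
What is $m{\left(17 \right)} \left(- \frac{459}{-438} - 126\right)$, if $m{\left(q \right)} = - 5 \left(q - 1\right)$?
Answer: $\frac{729720}{73} \approx 9996.2$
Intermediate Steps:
$m{\left(q \right)} = 5 - 5 q$ ($m{\left(q \right)} = - 5 \left(-1 + q\right) = 5 - 5 q$)
$m{\left(17 \right)} \left(- \frac{459}{-438} - 126\right) = \left(5 - 85\right) \left(- \frac{459}{-438} - 126\right) = \left(5 - 85\right) \left(\left(-459\right) \left(- \frac{1}{438}\right) - 126\right) = - 80 \left(\frac{153}{146} - 126\right) = \left(-80\right) \left(- \frac{18243}{146}\right) = \frac{729720}{73}$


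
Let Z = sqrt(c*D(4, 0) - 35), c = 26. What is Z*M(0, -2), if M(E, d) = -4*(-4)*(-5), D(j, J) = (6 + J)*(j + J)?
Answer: -80*sqrt(589) ≈ -1941.5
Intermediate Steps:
D(j, J) = (6 + J)*(J + j)
Z = sqrt(589) (Z = sqrt(26*(0**2 + 6*0 + 6*4 + 0*4) - 35) = sqrt(26*(0 + 0 + 24 + 0) - 35) = sqrt(26*24 - 35) = sqrt(624 - 35) = sqrt(589) ≈ 24.269)
M(E, d) = -80 (M(E, d) = 16*(-5) = -80)
Z*M(0, -2) = sqrt(589)*(-80) = -80*sqrt(589)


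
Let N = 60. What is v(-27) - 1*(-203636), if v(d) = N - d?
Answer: 203723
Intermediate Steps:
v(d) = 60 - d
v(-27) - 1*(-203636) = (60 - 1*(-27)) - 1*(-203636) = (60 + 27) + 203636 = 87 + 203636 = 203723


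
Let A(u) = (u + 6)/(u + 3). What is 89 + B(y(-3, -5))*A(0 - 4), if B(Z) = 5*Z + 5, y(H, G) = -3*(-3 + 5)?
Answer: 139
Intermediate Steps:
y(H, G) = -6 (y(H, G) = -3*2 = -6)
B(Z) = 5 + 5*Z
A(u) = (6 + u)/(3 + u)
89 + B(y(-3, -5))*A(0 - 4) = 89 + (5 + 5*(-6))*((6 + (0 - 4))/(3 + (0 - 4))) = 89 + (5 - 30)*((6 - 4)/(3 - 4)) = 89 - 25*2/(-1) = 89 - (-25)*2 = 89 - 25*(-2) = 89 + 50 = 139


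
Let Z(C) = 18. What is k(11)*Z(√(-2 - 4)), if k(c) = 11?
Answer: 198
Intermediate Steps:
k(11)*Z(√(-2 - 4)) = 11*18 = 198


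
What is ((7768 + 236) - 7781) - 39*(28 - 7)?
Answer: -596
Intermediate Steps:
((7768 + 236) - 7781) - 39*(28 - 7) = (8004 - 7781) - 39*21 = 223 - 1*819 = 223 - 819 = -596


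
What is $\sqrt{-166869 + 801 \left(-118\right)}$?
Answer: $9 i \sqrt{3227} \approx 511.26 i$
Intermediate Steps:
$\sqrt{-166869 + 801 \left(-118\right)} = \sqrt{-166869 - 94518} = \sqrt{-261387} = 9 i \sqrt{3227}$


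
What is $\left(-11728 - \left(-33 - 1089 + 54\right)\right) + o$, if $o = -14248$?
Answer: $-24908$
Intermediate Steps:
$\left(-11728 - \left(-33 - 1089 + 54\right)\right) + o = \left(-11728 - \left(-33 - 1089 + 54\right)\right) - 14248 = \left(-11728 + \left(1089 - \left(54 - 33\right)\right)\right) - 14248 = \left(-11728 + \left(1089 - 21\right)\right) - 14248 = \left(-11728 + 1068\right) - 14248 = -10660 - 14248 = -24908$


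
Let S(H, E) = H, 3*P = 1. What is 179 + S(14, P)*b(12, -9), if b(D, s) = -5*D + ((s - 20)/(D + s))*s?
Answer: 557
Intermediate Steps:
P = 1/3 (P = (1/3)*1 = 1/3 ≈ 0.33333)
b(D, s) = -5*D + s*(-20 + s)/(D + s) (b(D, s) = -5*D + ((-20 + s)/(D + s))*s = -5*D + s*(-20 + s)/(D + s))
179 + S(14, P)*b(12, -9) = 179 + 14*(((-9)**2 - 20*(-9) - 5*12**2 - 5*12*(-9))/(12 - 9)) = 179 + 14*((81 + 180 - 5*144 + 540)/3) = 179 + 14*((81 + 180 - 720 + 540)/3) = 179 + 14*((1/3)*81) = 179 + 14*27 = 179 + 378 = 557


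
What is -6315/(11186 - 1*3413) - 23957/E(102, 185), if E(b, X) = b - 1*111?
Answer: 62053642/23319 ≈ 2661.1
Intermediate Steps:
E(b, X) = -111 + b (E(b, X) = b - 111 = -111 + b)
-6315/(11186 - 1*3413) - 23957/E(102, 185) = -6315/(11186 - 1*3413) - 23957/(-111 + 102) = -6315/(11186 - 3413) - 23957/(-9) = -6315/7773 - 23957*(-⅑) = -6315*1/7773 + 23957/9 = -2105/2591 + 23957/9 = 62053642/23319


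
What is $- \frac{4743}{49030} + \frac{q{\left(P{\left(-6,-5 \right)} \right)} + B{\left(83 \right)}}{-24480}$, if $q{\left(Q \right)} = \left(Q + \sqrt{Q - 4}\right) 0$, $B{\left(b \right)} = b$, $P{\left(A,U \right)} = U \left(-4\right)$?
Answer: $- \frac{12017813}{120025440} \approx -0.10013$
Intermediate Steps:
$P{\left(A,U \right)} = - 4 U$
$q{\left(Q \right)} = 0$ ($q{\left(Q \right)} = \left(Q + \sqrt{-4 + Q}\right) 0 = 0$)
$- \frac{4743}{49030} + \frac{q{\left(P{\left(-6,-5 \right)} \right)} + B{\left(83 \right)}}{-24480} = - \frac{4743}{49030} + \frac{0 + 83}{-24480} = \left(-4743\right) \frac{1}{49030} + 83 \left(- \frac{1}{24480}\right) = - \frac{4743}{49030} - \frac{83}{24480} = - \frac{12017813}{120025440}$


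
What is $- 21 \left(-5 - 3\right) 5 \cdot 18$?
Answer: $15120$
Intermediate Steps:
$- 21 \left(-5 - 3\right) 5 \cdot 18 = - 21 \left(\left(-8\right) 5\right) 18 = \left(-21\right) \left(-40\right) 18 = 840 \cdot 18 = 15120$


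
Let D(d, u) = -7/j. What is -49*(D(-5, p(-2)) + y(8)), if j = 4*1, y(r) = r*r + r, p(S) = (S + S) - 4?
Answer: -13769/4 ≈ -3442.3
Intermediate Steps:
p(S) = -4 + 2*S (p(S) = 2*S - 4 = -4 + 2*S)
y(r) = r + r² (y(r) = r² + r = r + r²)
j = 4
D(d, u) = -7/4
-49*(D(-5, p(-2)) + y(8)) = -49*(-7/4 + 8*(1 + 8)) = -49*(-7/4 + 8*9) = -49*(-7/4 + 72) = -49*281/4 = -13769/4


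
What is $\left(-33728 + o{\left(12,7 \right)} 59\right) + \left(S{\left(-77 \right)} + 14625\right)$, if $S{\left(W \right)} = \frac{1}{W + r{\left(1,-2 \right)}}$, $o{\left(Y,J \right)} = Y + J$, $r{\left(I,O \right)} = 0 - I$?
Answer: $- \frac{1402597}{78} \approx -17982.0$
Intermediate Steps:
$r{\left(I,O \right)} = - I$
$o{\left(Y,J \right)} = J + Y$
$S{\left(W \right)} = \frac{1}{-1 + W}$ ($S{\left(W \right)} = \frac{1}{W - 1} = \frac{1}{-1 + W}$)
$\left(-33728 + o{\left(12,7 \right)} 59\right) + \left(S{\left(-77 \right)} + 14625\right) = \left(-33728 + \left(7 + 12\right) 59\right) + \left(\frac{1}{-1 - 77} + 14625\right) = \left(-33728 + 19 \cdot 59\right) + \left(\frac{1}{-78} + 14625\right) = \left(-33728 + 1121\right) + \left(- \frac{1}{78} + 14625\right) = -32607 + \frac{1140749}{78} = - \frac{1402597}{78}$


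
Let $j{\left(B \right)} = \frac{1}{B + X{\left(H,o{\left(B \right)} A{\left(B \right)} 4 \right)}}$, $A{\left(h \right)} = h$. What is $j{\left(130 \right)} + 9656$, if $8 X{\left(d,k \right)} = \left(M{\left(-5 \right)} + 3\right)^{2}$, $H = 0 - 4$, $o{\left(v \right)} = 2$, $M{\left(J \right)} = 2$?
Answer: $\frac{10283648}{1065} \approx 9656.0$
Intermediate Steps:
$H = -4$ ($H = 0 - 4 = -4$)
$X{\left(d,k \right)} = \frac{25}{8}$ ($X{\left(d,k \right)} = \frac{\left(2 + 3\right)^{2}}{8} = \frac{5^{2}}{8} = \frac{1}{8} \cdot 25 = \frac{25}{8}$)
$j{\left(B \right)} = \frac{1}{\frac{25}{8} + B}$ ($j{\left(B \right)} = \frac{1}{B + \frac{25}{8}} = \frac{1}{\frac{25}{8} + B}$)
$j{\left(130 \right)} + 9656 = \frac{8}{25 + 8 \cdot 130} + 9656 = \frac{8}{25 + 1040} + 9656 = \frac{8}{1065} + 9656 = \frac{10283648}{1065}$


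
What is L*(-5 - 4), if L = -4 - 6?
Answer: 90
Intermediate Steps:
L = -10
L*(-5 - 4) = -10*(-5 - 4) = -10*(-9) = 90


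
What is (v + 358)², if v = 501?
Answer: 737881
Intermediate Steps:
(v + 358)² = (501 + 358)² = 859² = 737881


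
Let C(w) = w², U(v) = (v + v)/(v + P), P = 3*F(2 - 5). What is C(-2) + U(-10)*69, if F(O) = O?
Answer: 1456/19 ≈ 76.632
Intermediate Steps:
P = -9 (P = 3*(2 - 5) = 3*(-3) = -9)
U(v) = 2*v/(-9 + v) (U(v) = (v + v)/(v - 9) = (2*v)/(-9 + v) = 2*v/(-9 + v))
C(-2) + U(-10)*69 = (-2)² + (2*(-10)/(-9 - 10))*69 = 4 + (2*(-10)/(-19))*69 = 4 + (2*(-10)*(-1/19))*69 = 4 + (20/19)*69 = 4 + 1380/19 = 1456/19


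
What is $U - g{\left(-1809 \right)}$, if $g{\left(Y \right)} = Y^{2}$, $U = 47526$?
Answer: $-3224955$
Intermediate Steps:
$U - g{\left(-1809 \right)} = 47526 - \left(-1809\right)^{2} = 47526 - 3272481 = -3224955$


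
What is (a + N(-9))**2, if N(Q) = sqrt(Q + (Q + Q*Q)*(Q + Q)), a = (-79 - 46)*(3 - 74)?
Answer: 78764320 + 53250*I*sqrt(145) ≈ 7.8764e+7 + 6.4122e+5*I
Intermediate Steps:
a = 8875 (a = -125*(-71) = 8875)
N(Q) = sqrt(Q + 2*Q*(Q + Q**2)) (N(Q) = sqrt(Q + (Q + Q**2)*(2*Q)) = sqrt(Q + 2*Q*(Q + Q**2)))
(a + N(-9))**2 = (8875 + sqrt(-9*(1 + 2*(-9) + 2*(-9)**2)))**2 = (8875 + sqrt(-9*(1 - 18 + 2*81)))**2 = (8875 + sqrt(-9*(1 - 18 + 162)))**2 = (8875 + sqrt(-9*145))**2 = (8875 + sqrt(-1305))**2 = (8875 + 3*I*sqrt(145))**2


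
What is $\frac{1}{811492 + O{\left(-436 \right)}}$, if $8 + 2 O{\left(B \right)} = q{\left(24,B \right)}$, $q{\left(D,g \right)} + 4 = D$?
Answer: $\frac{1}{811498} \approx 1.2323 \cdot 10^{-6}$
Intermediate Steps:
$q{\left(D,g \right)} = -4 + D$
$O{\left(B \right)} = 6$ ($O{\left(B \right)} = -4 + \frac{-4 + 24}{2} = -4 + \frac{1}{2} \cdot 20 = -4 + 10 = 6$)
$\frac{1}{811492 + O{\left(-436 \right)}} = \frac{1}{811492 + 6} = \frac{1}{811498}$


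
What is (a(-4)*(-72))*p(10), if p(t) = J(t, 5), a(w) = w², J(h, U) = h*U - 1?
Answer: -56448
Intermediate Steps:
J(h, U) = -1 + U*h (J(h, U) = U*h - 1 = -1 + U*h)
p(t) = -1 + 5*t
(a(-4)*(-72))*p(10) = ((-4)²*(-72))*(-1 + 5*10) = (16*(-72))*(-1 + 50) = -1152*49 = -56448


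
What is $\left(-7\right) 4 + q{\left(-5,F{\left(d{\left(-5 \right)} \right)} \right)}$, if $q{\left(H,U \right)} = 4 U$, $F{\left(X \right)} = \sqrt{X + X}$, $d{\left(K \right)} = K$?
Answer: $-28 + 4 i \sqrt{10} \approx -28.0 + 12.649 i$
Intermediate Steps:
$F{\left(X \right)} = \sqrt{2} \sqrt{X}$ ($F{\left(X \right)} = \sqrt{2 X} = \sqrt{2} \sqrt{X}$)
$\left(-7\right) 4 + q{\left(-5,F{\left(d{\left(-5 \right)} \right)} \right)} = \left(-7\right) 4 + 4 \sqrt{2} \sqrt{-5} = -28 + 4 \sqrt{2} i \sqrt{5} = -28 + 4 i \sqrt{10}$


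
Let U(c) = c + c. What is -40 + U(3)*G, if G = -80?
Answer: -520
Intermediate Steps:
U(c) = 2*c
-40 + U(3)*G = -40 + (2*3)*(-80) = -40 + 6*(-80) = -40 - 480 = -520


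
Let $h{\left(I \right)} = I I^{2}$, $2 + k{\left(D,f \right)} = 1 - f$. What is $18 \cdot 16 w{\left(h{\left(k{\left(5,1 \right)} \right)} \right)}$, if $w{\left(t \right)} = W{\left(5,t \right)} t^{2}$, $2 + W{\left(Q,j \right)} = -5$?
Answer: $-129024$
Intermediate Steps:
$W{\left(Q,j \right)} = -7$ ($W{\left(Q,j \right)} = -2 - 5 = -7$)
$k{\left(D,f \right)} = -1 - f$ ($k{\left(D,f \right)} = -2 - \left(-1 + f\right) = -1 - f$)
$h{\left(I \right)} = I^{3}$
$w{\left(t \right)} = - 7 t^{2}$
$18 \cdot 16 w{\left(h{\left(k{\left(5,1 \right)} \right)} \right)} = 18 \cdot 16 \left(- 7 \left(\left(-1 - 1\right)^{3}\right)^{2}\right) = 288 \left(- 7 \left(\left(-1 - 1\right)^{3}\right)^{2}\right) = 288 \left(- 7 \left(\left(-2\right)^{3}\right)^{2}\right) = 288 \left(- 7 \left(-8\right)^{2}\right) = 288 \left(\left(-7\right) 64\right) = 288 \left(-448\right) = -129024$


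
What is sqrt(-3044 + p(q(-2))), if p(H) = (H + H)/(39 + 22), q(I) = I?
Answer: 6*I*sqrt(314638)/61 ≈ 55.173*I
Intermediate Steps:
p(H) = 2*H/61 (p(H) = (2*H)/61 = (2*H)*(1/61) = 2*H/61)
sqrt(-3044 + p(q(-2))) = sqrt(-3044 + (2/61)*(-2)) = sqrt(-3044 - 4/61) = sqrt(-185688/61) = 6*I*sqrt(314638)/61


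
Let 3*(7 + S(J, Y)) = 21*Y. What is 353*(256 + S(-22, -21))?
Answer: 36006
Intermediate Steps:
S(J, Y) = -7 + 7*Y (S(J, Y) = -7 + (21*Y)/3 = -7 + 7*Y)
353*(256 + S(-22, -21)) = 353*(256 + (-7 + 7*(-21))) = 353*(256 + (-7 - 147)) = 353*(256 - 154) = 353*102 = 36006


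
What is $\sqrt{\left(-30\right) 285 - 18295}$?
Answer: $i \sqrt{26845} \approx 163.84 i$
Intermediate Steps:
$\sqrt{\left(-30\right) 285 - 18295} = \sqrt{-8550 - 18295} = \sqrt{-26845} = i \sqrt{26845}$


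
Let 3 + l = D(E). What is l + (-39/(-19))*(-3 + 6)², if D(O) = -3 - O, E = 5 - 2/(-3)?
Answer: 388/57 ≈ 6.8070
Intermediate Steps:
E = 17/3 (E = 5 - 2*(-1)/3 = 5 - 1*(-⅔) = 5 + ⅔ = 17/3 ≈ 5.6667)
l = -35/3 (l = -3 + (-3 - 1*17/3) = -3 + (-3 - 17/3) = -3 - 26/3 = -35/3 ≈ -11.667)
l + (-39/(-19))*(-3 + 6)² = -35/3 + (-39/(-19))*(-3 + 6)² = -35/3 - 39*(-1/19)*3² = -35/3 + (39/19)*9 = -35/3 + 351/19 = 388/57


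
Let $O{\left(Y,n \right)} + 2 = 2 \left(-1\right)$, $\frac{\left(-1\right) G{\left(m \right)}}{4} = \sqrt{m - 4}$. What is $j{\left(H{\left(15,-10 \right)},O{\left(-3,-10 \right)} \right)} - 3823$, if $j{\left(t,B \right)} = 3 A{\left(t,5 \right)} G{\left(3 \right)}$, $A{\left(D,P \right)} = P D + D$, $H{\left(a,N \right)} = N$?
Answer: $-3823 + 720 i \approx -3823.0 + 720.0 i$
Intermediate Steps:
$G{\left(m \right)} = - 4 \sqrt{-4 + m}$ ($G{\left(m \right)} = - 4 \sqrt{m - 4} = - 4 \sqrt{-4 + m}$)
$O{\left(Y,n \right)} = -4$ ($O{\left(Y,n \right)} = -2 + 2 \left(-1\right) = -2 - 2 = -4$)
$A{\left(D,P \right)} = D + D P$ ($A{\left(D,P \right)} = D P + D = D + D P$)
$j{\left(t,B \right)} = - 72 i t$ ($j{\left(t,B \right)} = 3 t \left(1 + 5\right) \left(- 4 \sqrt{-4 + 3}\right) = 3 t 6 \left(- 4 \sqrt{-1}\right) = 3 \cdot 6 t \left(- 4 i\right) = 18 t \left(- 4 i\right) = - 72 i t$)
$j{\left(H{\left(15,-10 \right)},O{\left(-3,-10 \right)} \right)} - 3823 = \left(-72\right) i \left(-10\right) - 3823 = 720 i - 3823 = -3823 + 720 i$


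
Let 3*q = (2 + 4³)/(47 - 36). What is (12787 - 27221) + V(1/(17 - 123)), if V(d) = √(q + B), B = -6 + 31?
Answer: -14434 + 3*√3 ≈ -14429.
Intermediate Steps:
B = 25
q = 2 (q = ((2 + 4³)/(47 - 36))/3 = ((2 + 64)/11)/3 = (66*(1/11))/3 = (⅓)*6 = 2)
V(d) = 3*√3 (V(d) = √(2 + 25) = √27 = 3*√3)
(12787 - 27221) + V(1/(17 - 123)) = (12787 - 27221) + 3*√3 = -14434 + 3*√3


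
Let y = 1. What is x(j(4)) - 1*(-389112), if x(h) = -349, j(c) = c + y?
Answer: 388763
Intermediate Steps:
j(c) = 1 + c (j(c) = c + 1 = 1 + c)
x(j(4)) - 1*(-389112) = -349 - 1*(-389112) = -349 + 389112 = 388763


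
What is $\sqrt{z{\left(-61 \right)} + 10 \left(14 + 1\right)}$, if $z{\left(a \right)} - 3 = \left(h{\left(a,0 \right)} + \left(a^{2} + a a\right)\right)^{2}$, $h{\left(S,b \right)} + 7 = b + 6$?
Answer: $\sqrt{55368634} \approx 7441.0$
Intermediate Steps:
$h{\left(S,b \right)} = -1 + b$ ($h{\left(S,b \right)} = -7 + \left(b + 6\right) = -7 + \left(6 + b\right) = -1 + b$)
$z{\left(a \right)} = 3 + \left(-1 + 2 a^{2}\right)^{2}$ ($z{\left(a \right)} = 3 + \left(\left(-1 + 0\right) + \left(a^{2} + a a\right)\right)^{2} = 3 + \left(-1 + \left(a^{2} + a^{2}\right)\right)^{2} = 3 + \left(-1 + 2 a^{2}\right)^{2}$)
$\sqrt{z{\left(-61 \right)} + 10 \left(14 + 1\right)} = \sqrt{\left(3 + \left(-1 + 2 \left(-61\right)^{2}\right)^{2}\right) + 10 \left(14 + 1\right)} = \sqrt{\left(3 + \left(-1 + 2 \cdot 3721\right)^{2}\right) + 10 \cdot 15} = \sqrt{\left(3 + \left(-1 + 7442\right)^{2}\right) + 150} = \sqrt{\left(3 + 7441^{2}\right) + 150} = \sqrt{\left(3 + 55368481\right) + 150} = \sqrt{55368484 + 150} = \sqrt{55368634}$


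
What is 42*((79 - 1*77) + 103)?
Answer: 4410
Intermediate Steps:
42*((79 - 1*77) + 103) = 42*((79 - 77) + 103) = 42*(2 + 103) = 42*105 = 4410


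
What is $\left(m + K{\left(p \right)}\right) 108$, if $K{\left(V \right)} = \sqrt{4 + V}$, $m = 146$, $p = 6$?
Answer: $15768 + 108 \sqrt{10} \approx 16110.0$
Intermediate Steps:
$\left(m + K{\left(p \right)}\right) 108 = \left(146 + \sqrt{4 + 6}\right) 108 = \left(146 + \sqrt{10}\right) 108 = 15768 + 108 \sqrt{10}$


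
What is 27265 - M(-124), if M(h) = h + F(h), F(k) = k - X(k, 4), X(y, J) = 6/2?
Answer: 27516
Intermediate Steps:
X(y, J) = 3 (X(y, J) = 6*(½) = 3)
F(k) = -3 + k (F(k) = k - 1*3 = k - 3 = -3 + k)
M(h) = -3 + 2*h (M(h) = h + (-3 + h) = -3 + 2*h)
27265 - M(-124) = 27265 - (-3 + 2*(-124)) = 27265 - (-3 - 248) = 27265 - 1*(-251) = 27265 + 251 = 27516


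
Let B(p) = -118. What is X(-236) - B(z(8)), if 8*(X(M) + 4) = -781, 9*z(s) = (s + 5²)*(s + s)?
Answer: 131/8 ≈ 16.375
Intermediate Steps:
z(s) = 2*s*(25 + s)/9 (z(s) = ((s + 5²)*(s + s))/9 = ((s + 25)*(2*s))/9 = ((25 + s)*(2*s))/9 = (2*s*(25 + s))/9 = 2*s*(25 + s)/9)
X(M) = -813/8 (X(M) = -4 + (⅛)*(-781) = -4 - 781/8 = -813/8)
X(-236) - B(z(8)) = -813/8 - 1*(-118) = -813/8 + 118 = 131/8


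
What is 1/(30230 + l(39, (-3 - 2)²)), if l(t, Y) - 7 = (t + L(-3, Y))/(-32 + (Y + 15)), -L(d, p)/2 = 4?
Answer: 8/241927 ≈ 3.3068e-5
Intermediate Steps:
L(d, p) = -8 (L(d, p) = -2*4 = -8)
l(t, Y) = 7 + (-8 + t)/(-17 + Y) (l(t, Y) = 7 + (t - 8)/(-32 + (Y + 15)) = 7 + (-8 + t)/(-32 + (15 + Y)) = 7 + (-8 + t)/(-17 + Y))
1/(30230 + l(39, (-3 - 2)²)) = 1/(30230 + (-127 + 39 + 7*(-3 - 2)²)/(-17 + (-3 - 2)²)) = 1/(30230 + (-127 + 39 + 7*(-5)²)/(-17 + (-5)²)) = 1/(30230 + (-127 + 39 + 7*25)/(-17 + 25)) = 1/(30230 + (-127 + 39 + 175)/8) = 1/(30230 + (⅛)*87) = 1/(30230 + 87/8) = 1/(241927/8) = 8/241927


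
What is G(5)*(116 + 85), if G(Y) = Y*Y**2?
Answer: 25125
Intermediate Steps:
G(Y) = Y**3
G(5)*(116 + 85) = 5**3*(116 + 85) = 125*201 = 25125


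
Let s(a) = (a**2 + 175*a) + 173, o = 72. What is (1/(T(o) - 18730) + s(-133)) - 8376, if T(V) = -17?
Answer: -258502384/18747 ≈ -13789.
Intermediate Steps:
s(a) = 173 + a**2 + 175*a
(1/(T(o) - 18730) + s(-133)) - 8376 = (1/(-17 - 18730) + (173 + (-133)**2 + 175*(-133))) - 8376 = (1/(-18747) + (173 + 17689 - 23275)) - 8376 = (-1/18747 - 5413) - 8376 = -101477512/18747 - 8376 = -258502384/18747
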